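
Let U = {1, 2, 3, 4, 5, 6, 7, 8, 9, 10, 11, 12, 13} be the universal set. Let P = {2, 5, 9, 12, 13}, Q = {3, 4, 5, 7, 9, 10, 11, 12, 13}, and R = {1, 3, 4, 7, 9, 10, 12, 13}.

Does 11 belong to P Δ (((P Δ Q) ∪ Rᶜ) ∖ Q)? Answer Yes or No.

11 ∉ P and 11 ∈ Q, so 11 ∈ P Δ Q
11 ∉ R, so 11 ∈ Rᶜ
11 ∈ (P Δ Q) and 11 ∈ Rᶜ, so 11 ∈ (P Δ Q) ∪ Rᶜ
11 ∈ ((P Δ Q) ∪ Rᶜ) and 11 ∈ Q, so 11 ∉ ((P Δ Q) ∪ Rᶜ) ∖ Q
11 ∉ P and 11 ∉ (((P Δ Q) ∪ Rᶜ) ∖ Q), so 11 ∉ P Δ (((P Δ Q) ∪ Rᶜ) ∖ Q)

No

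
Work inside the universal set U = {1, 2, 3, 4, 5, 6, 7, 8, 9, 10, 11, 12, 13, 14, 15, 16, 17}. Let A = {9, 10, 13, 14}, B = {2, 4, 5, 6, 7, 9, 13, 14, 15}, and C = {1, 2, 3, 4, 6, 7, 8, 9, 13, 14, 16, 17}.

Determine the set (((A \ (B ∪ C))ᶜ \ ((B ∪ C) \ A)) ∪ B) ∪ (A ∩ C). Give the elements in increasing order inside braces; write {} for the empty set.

{2, 4, 5, 6, 7, 9, 11, 12, 13, 14, 15}

B ∪ C = {1, 2, 3, 4, 5, 6, 7, 8, 9, 13, 14, 15, 16, 17}
A \ (B ∪ C) = {10}
(A \ (B ∪ C))ᶜ = {1, 2, 3, 4, 5, 6, 7, 8, 9, 11, 12, 13, 14, 15, 16, 17}
(B ∪ C) \ A = {1, 2, 3, 4, 5, 6, 7, 8, 15, 16, 17}
(A \ (B ∪ C))ᶜ \ ((B ∪ C) \ A) = {9, 11, 12, 13, 14}
((A \ (B ∪ C))ᶜ \ ((B ∪ C) \ A)) ∪ B = {2, 4, 5, 6, 7, 9, 11, 12, 13, 14, 15}
A ∩ C = {9, 13, 14}
(((A \ (B ∪ C))ᶜ \ ((B ∪ C) \ A)) ∪ B) ∪ (A ∩ C) = {2, 4, 5, 6, 7, 9, 11, 12, 13, 14, 15}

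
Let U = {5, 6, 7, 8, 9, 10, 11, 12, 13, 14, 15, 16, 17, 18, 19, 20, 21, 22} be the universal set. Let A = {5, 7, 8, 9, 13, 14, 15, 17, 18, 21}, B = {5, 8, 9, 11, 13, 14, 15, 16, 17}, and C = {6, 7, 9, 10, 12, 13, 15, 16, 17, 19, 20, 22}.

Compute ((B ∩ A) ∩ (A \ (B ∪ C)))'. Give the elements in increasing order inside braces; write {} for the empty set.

B ∩ A = {5, 8, 9, 13, 14, 15, 17}
B ∪ C = {5, 6, 7, 8, 9, 10, 11, 12, 13, 14, 15, 16, 17, 19, 20, 22}
A \ (B ∪ C) = {18, 21}
(B ∩ A) ∩ (A \ (B ∪ C)) = {}
((B ∩ A) ∩ (A \ (B ∪ C)))' = {5, 6, 7, 8, 9, 10, 11, 12, 13, 14, 15, 16, 17, 18, 19, 20, 21, 22}

{5, 6, 7, 8, 9, 10, 11, 12, 13, 14, 15, 16, 17, 18, 19, 20, 21, 22}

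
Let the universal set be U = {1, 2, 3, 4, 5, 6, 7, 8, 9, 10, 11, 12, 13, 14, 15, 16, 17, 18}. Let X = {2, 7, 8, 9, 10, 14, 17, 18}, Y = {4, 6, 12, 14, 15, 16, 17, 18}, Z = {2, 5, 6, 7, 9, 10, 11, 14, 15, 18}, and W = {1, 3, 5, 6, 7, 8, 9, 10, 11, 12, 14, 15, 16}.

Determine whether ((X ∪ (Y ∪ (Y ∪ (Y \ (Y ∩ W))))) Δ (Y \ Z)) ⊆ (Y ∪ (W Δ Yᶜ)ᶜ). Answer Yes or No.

No

Y ∩ W = {6, 12, 14, 15, 16}
Y \ (Y ∩ W) = {4, 17, 18}
Y ∪ (Y \ (Y ∩ W)) = {4, 6, 12, 14, 15, 16, 17, 18}
Y ∪ (Y ∪ (Y \ (Y ∩ W))) = {4, 6, 12, 14, 15, 16, 17, 18}
X ∪ (Y ∪ (Y ∪ (Y \ (Y ∩ W)))) = {2, 4, 6, 7, 8, 9, 10, 12, 14, 15, 16, 17, 18}
Y \ Z = {4, 12, 16, 17}
(X ∪ (Y ∪ (Y ∪ (Y \ (Y ∩ W))))) Δ (Y \ Z) = {2, 6, 7, 8, 9, 10, 14, 15, 18}
Yᶜ = {1, 2, 3, 5, 7, 8, 9, 10, 11, 13}
W Δ Yᶜ = {2, 6, 12, 13, 14, 15, 16}
(W Δ Yᶜ)ᶜ = {1, 3, 4, 5, 7, 8, 9, 10, 11, 17, 18}
Y ∪ (W Δ Yᶜ)ᶜ = {1, 3, 4, 5, 6, 7, 8, 9, 10, 11, 12, 14, 15, 16, 17, 18}
2 ∈ (X ∪ (Y ∪ (Y ∪ (Y \ (Y ∩ W))))) Δ (Y \ Z) but 2 ∉ Y ∪ (W Δ Yᶜ)ᶜ, so the inclusion fails.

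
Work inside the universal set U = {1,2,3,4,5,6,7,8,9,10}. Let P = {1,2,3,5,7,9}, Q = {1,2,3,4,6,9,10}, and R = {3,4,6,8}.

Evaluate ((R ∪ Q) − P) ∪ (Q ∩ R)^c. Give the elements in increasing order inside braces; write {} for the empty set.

{1,2,4,5,6,7,8,9,10}

R ∪ Q = {1,2,3,4,6,8,9,10}
(R ∪ Q) − P = {4,6,8,10}
Q ∩ R = {3,4,6}
(Q ∩ R)^c = {1,2,5,7,8,9,10}
((R ∪ Q) − P) ∪ (Q ∩ R)^c = {1,2,4,5,6,7,8,9,10}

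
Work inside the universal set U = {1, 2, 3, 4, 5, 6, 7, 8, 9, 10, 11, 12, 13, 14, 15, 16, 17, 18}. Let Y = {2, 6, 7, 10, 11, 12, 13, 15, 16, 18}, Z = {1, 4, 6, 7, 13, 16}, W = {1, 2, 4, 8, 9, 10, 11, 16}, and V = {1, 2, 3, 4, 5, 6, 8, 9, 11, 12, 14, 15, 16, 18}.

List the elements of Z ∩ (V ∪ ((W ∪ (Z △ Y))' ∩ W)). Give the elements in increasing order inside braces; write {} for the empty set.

{1, 4, 6, 16}

Z △ Y = {1, 2, 4, 10, 11, 12, 15, 18}
W ∪ (Z △ Y) = {1, 2, 4, 8, 9, 10, 11, 12, 15, 16, 18}
(W ∪ (Z △ Y))' = {3, 5, 6, 7, 13, 14, 17}
(W ∪ (Z △ Y))' ∩ W = {}
V ∪ ((W ∪ (Z △ Y))' ∩ W) = {1, 2, 3, 4, 5, 6, 8, 9, 11, 12, 14, 15, 16, 18}
Z ∩ (V ∪ ((W ∪ (Z △ Y))' ∩ W)) = {1, 4, 6, 16}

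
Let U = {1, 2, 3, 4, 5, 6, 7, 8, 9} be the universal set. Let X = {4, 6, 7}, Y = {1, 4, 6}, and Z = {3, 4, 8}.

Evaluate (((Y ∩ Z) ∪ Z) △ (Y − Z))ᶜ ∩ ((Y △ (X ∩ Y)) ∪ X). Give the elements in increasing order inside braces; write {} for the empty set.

Y ∩ Z = {4}
(Y ∩ Z) ∪ Z = {3, 4, 8}
Y − Z = {1, 6}
((Y ∩ Z) ∪ Z) △ (Y − Z) = {1, 3, 4, 6, 8}
(((Y ∩ Z) ∪ Z) △ (Y − Z))ᶜ = {2, 5, 7, 9}
X ∩ Y = {4, 6}
Y △ (X ∩ Y) = {1}
(Y △ (X ∩ Y)) ∪ X = {1, 4, 6, 7}
(((Y ∩ Z) ∪ Z) △ (Y − Z))ᶜ ∩ ((Y △ (X ∩ Y)) ∪ X) = {7}

{7}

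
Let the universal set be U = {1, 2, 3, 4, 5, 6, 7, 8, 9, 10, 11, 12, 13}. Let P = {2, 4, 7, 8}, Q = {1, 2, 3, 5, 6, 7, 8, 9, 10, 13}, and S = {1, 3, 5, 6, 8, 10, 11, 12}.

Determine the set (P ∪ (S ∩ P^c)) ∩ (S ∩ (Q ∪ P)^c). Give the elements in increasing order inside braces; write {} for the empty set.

P^c = {1, 3, 5, 6, 9, 10, 11, 12, 13}
S ∩ P^c = {1, 3, 5, 6, 10, 11, 12}
P ∪ (S ∩ P^c) = {1, 2, 3, 4, 5, 6, 7, 8, 10, 11, 12}
Q ∪ P = {1, 2, 3, 4, 5, 6, 7, 8, 9, 10, 13}
(Q ∪ P)^c = {11, 12}
S ∩ (Q ∪ P)^c = {11, 12}
(P ∪ (S ∩ P^c)) ∩ (S ∩ (Q ∪ P)^c) = {11, 12}

{11, 12}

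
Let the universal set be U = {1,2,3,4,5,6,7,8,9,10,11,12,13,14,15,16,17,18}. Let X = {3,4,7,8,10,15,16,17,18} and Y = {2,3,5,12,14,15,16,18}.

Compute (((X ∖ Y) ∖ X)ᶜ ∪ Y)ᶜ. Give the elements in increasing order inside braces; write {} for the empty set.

{}

X ∖ Y = {4,7,8,10,17}
(X ∖ Y) ∖ X = {}
((X ∖ Y) ∖ X)ᶜ = {1,2,3,4,5,6,7,8,9,10,11,12,13,14,15,16,17,18}
((X ∖ Y) ∖ X)ᶜ ∪ Y = {1,2,3,4,5,6,7,8,9,10,11,12,13,14,15,16,17,18}
(((X ∖ Y) ∖ X)ᶜ ∪ Y)ᶜ = {}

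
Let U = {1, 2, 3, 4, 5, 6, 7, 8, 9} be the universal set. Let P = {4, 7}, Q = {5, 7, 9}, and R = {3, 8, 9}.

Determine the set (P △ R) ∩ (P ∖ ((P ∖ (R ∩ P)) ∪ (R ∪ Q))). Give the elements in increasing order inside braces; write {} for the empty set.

P △ R = {3, 4, 7, 8, 9}
R ∩ P = {}
P ∖ (R ∩ P) = {4, 7}
R ∪ Q = {3, 5, 7, 8, 9}
(P ∖ (R ∩ P)) ∪ (R ∪ Q) = {3, 4, 5, 7, 8, 9}
P ∖ ((P ∖ (R ∩ P)) ∪ (R ∪ Q)) = {}
(P △ R) ∩ (P ∖ ((P ∖ (R ∩ P)) ∪ (R ∪ Q))) = {}

{}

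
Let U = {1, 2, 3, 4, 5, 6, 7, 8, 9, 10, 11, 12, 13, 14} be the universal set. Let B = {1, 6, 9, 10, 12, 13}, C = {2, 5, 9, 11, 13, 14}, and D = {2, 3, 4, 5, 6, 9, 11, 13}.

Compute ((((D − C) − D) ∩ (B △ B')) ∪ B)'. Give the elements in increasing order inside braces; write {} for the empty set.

{2, 3, 4, 5, 7, 8, 11, 14}

D − C = {3, 4, 6}
(D − C) − D = {}
B' = {2, 3, 4, 5, 7, 8, 11, 14}
B △ B' = {1, 2, 3, 4, 5, 6, 7, 8, 9, 10, 11, 12, 13, 14}
((D − C) − D) ∩ (B △ B') = {}
(((D − C) − D) ∩ (B △ B')) ∪ B = {1, 6, 9, 10, 12, 13}
((((D − C) − D) ∩ (B △ B')) ∪ B)' = {2, 3, 4, 5, 7, 8, 11, 14}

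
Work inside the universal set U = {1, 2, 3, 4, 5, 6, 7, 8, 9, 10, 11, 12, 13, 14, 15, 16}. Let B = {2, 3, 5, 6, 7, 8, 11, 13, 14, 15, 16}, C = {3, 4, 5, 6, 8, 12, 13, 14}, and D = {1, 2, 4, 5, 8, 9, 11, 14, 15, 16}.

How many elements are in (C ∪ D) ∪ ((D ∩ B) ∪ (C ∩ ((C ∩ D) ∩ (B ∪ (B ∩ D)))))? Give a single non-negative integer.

C ∪ D = {1, 2, 3, 4, 5, 6, 8, 9, 11, 12, 13, 14, 15, 16}
D ∩ B = {2, 5, 8, 11, 14, 15, 16}
C ∩ D = {4, 5, 8, 14}
B ∩ D = {2, 5, 8, 11, 14, 15, 16}
B ∪ (B ∩ D) = {2, 3, 5, 6, 7, 8, 11, 13, 14, 15, 16}
(C ∩ D) ∩ (B ∪ (B ∩ D)) = {5, 8, 14}
C ∩ ((C ∩ D) ∩ (B ∪ (B ∩ D))) = {5, 8, 14}
(D ∩ B) ∪ (C ∩ ((C ∩ D) ∩ (B ∪ (B ∩ D)))) = {2, 5, 8, 11, 14, 15, 16}
(C ∪ D) ∪ ((D ∩ B) ∪ (C ∩ ((C ∩ D) ∩ (B ∪ (B ∩ D))))) = {1, 2, 3, 4, 5, 6, 8, 9, 11, 12, 13, 14, 15, 16}
|(C ∪ D) ∪ ((D ∩ B) ∪ (C ∩ ((C ∩ D) ∩ (B ∪ (B ∩ D)))))| = 14

14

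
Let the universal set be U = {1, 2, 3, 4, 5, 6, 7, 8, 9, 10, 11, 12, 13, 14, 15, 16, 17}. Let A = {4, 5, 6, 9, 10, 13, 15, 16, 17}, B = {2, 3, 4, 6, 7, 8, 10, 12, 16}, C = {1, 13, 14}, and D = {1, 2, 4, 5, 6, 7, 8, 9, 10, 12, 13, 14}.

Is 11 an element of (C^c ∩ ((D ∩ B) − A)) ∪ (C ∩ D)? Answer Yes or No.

11 ∉ C, so 11 ∈ C^c
11 ∉ D and 11 ∉ B, so 11 ∉ D ∩ B
11 ∉ (D ∩ B) and 11 ∉ A, so 11 ∉ (D ∩ B) − A
11 ∈ C^c and 11 ∉ ((D ∩ B) − A), so 11 ∉ C^c ∩ ((D ∩ B) − A)
11 ∉ C and 11 ∉ D, so 11 ∉ C ∩ D
11 ∉ (C^c ∩ ((D ∩ B) − A)) and 11 ∉ (C ∩ D), so 11 ∉ (C^c ∩ ((D ∩ B) − A)) ∪ (C ∩ D)

No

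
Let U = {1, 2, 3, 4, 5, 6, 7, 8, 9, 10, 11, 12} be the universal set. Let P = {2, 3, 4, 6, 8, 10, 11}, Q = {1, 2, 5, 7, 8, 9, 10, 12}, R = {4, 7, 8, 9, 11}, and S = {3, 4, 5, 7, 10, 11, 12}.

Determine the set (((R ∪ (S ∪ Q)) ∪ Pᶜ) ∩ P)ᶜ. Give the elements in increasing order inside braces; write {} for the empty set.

{1, 5, 6, 7, 9, 12}

S ∪ Q = {1, 2, 3, 4, 5, 7, 8, 9, 10, 11, 12}
R ∪ (S ∪ Q) = {1, 2, 3, 4, 5, 7, 8, 9, 10, 11, 12}
Pᶜ = {1, 5, 7, 9, 12}
(R ∪ (S ∪ Q)) ∪ Pᶜ = {1, 2, 3, 4, 5, 7, 8, 9, 10, 11, 12}
((R ∪ (S ∪ Q)) ∪ Pᶜ) ∩ P = {2, 3, 4, 8, 10, 11}
(((R ∪ (S ∪ Q)) ∪ Pᶜ) ∩ P)ᶜ = {1, 5, 6, 7, 9, 12}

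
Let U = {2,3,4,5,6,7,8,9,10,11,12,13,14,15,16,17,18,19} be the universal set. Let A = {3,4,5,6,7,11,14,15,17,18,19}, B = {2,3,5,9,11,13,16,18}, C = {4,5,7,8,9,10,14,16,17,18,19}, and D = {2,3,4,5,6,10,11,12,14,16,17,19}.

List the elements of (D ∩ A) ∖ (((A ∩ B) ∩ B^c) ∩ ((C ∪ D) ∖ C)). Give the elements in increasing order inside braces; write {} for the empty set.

{3,4,5,6,11,14,17,19}

D ∩ A = {3,4,5,6,11,14,17,19}
A ∩ B = {3,5,11,18}
B^c = {4,6,7,8,10,12,14,15,17,19}
(A ∩ B) ∩ B^c = {}
C ∪ D = {2,3,4,5,6,7,8,9,10,11,12,14,16,17,18,19}
(C ∪ D) ∖ C = {2,3,6,11,12}
((A ∩ B) ∩ B^c) ∩ ((C ∪ D) ∖ C) = {}
(D ∩ A) ∖ (((A ∩ B) ∩ B^c) ∩ ((C ∪ D) ∖ C)) = {3,4,5,6,11,14,17,19}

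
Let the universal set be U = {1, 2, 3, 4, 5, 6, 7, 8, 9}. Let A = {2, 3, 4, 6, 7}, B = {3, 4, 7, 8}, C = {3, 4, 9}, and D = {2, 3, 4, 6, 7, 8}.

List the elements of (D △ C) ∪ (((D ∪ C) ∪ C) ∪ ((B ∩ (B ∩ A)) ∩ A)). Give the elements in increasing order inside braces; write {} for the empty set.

{2, 3, 4, 6, 7, 8, 9}

D △ C = {2, 6, 7, 8, 9}
D ∪ C = {2, 3, 4, 6, 7, 8, 9}
(D ∪ C) ∪ C = {2, 3, 4, 6, 7, 8, 9}
B ∩ A = {3, 4, 7}
B ∩ (B ∩ A) = {3, 4, 7}
(B ∩ (B ∩ A)) ∩ A = {3, 4, 7}
((D ∪ C) ∪ C) ∪ ((B ∩ (B ∩ A)) ∩ A) = {2, 3, 4, 6, 7, 8, 9}
(D △ C) ∪ (((D ∪ C) ∪ C) ∪ ((B ∩ (B ∩ A)) ∩ A)) = {2, 3, 4, 6, 7, 8, 9}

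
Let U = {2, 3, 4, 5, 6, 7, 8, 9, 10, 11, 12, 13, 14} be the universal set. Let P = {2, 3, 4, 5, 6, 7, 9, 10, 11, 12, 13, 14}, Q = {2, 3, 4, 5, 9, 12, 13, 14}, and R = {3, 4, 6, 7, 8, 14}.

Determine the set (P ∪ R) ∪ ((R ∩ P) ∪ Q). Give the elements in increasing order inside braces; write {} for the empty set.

P ∪ R = {2, 3, 4, 5, 6, 7, 8, 9, 10, 11, 12, 13, 14}
R ∩ P = {3, 4, 6, 7, 14}
(R ∩ P) ∪ Q = {2, 3, 4, 5, 6, 7, 9, 12, 13, 14}
(P ∪ R) ∪ ((R ∩ P) ∪ Q) = {2, 3, 4, 5, 6, 7, 8, 9, 10, 11, 12, 13, 14}

{2, 3, 4, 5, 6, 7, 8, 9, 10, 11, 12, 13, 14}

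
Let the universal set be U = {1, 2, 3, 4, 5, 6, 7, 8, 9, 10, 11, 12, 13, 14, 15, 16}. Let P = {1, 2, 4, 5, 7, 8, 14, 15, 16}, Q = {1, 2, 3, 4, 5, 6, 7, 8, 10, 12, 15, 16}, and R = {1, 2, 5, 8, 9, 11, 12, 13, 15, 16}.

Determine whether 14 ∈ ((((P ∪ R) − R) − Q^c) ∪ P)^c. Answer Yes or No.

14 ∈ P and 14 ∉ R, so 14 ∈ P ∪ R
14 ∈ (P ∪ R) and 14 ∉ R, so 14 ∈ (P ∪ R) − R
14 ∉ Q, so 14 ∈ Q^c
14 ∈ ((P ∪ R) − R) and 14 ∈ Q^c, so 14 ∉ ((P ∪ R) − R) − Q^c
14 ∉ (((P ∪ R) − R) − Q^c) and 14 ∈ P, so 14 ∈ (((P ∪ R) − R) − Q^c) ∪ P
14 ∉ ((((P ∪ R) − R) − Q^c) ∪ P)^c since 14 ∈ ((((P ∪ R) − R) − Q^c) ∪ P)

No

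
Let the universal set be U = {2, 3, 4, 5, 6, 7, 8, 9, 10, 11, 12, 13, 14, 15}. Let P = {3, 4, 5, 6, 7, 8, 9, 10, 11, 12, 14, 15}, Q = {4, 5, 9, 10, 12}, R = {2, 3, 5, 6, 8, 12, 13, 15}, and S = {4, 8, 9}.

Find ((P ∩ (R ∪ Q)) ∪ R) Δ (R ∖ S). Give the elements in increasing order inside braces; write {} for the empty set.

R ∪ Q = {2, 3, 4, 5, 6, 8, 9, 10, 12, 13, 15}
P ∩ (R ∪ Q) = {3, 4, 5, 6, 8, 9, 10, 12, 15}
(P ∩ (R ∪ Q)) ∪ R = {2, 3, 4, 5, 6, 8, 9, 10, 12, 13, 15}
R ∖ S = {2, 3, 5, 6, 12, 13, 15}
((P ∩ (R ∪ Q)) ∪ R) Δ (R ∖ S) = {4, 8, 9, 10}

{4, 8, 9, 10}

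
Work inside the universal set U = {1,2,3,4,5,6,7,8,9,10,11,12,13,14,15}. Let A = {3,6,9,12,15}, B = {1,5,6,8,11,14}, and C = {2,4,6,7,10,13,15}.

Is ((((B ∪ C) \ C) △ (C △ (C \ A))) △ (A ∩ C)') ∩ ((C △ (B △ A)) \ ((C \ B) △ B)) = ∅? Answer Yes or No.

No

B ∪ C = {1,2,4,5,6,7,8,10,11,13,14,15}
(B ∪ C) \ C = {1,5,8,11,14}
C \ A = {2,4,7,10,13}
C △ (C \ A) = {6,15}
((B ∪ C) \ C) △ (C △ (C \ A)) = {1,5,6,8,11,14,15}
A ∩ C = {6,15}
(A ∩ C)' = {1,2,3,4,5,7,8,9,10,11,12,13,14}
(((B ∪ C) \ C) △ (C △ (C \ A))) △ (A ∩ C)' = {2,3,4,6,7,9,10,12,13,15}
B △ A = {1,3,5,8,9,11,12,14,15}
C △ (B △ A) = {1,2,3,4,5,6,7,8,9,10,11,12,13,14}
C \ B = {2,4,7,10,13,15}
(C \ B) △ B = {1,2,4,5,6,7,8,10,11,13,14,15}
(C △ (B △ A)) \ ((C \ B) △ B) = {3,9,12}
3 lies in both, so they are not disjoint.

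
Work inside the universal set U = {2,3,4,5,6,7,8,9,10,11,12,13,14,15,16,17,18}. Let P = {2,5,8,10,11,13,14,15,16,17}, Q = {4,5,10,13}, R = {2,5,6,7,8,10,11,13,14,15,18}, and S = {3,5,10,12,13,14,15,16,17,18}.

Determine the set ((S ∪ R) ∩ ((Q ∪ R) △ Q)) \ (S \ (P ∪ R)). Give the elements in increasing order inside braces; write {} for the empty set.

{2,6,7,8,11,14,15,18}

S ∪ R = {2,3,5,6,7,8,10,11,12,13,14,15,16,17,18}
Q ∪ R = {2,4,5,6,7,8,10,11,13,14,15,18}
(Q ∪ R) △ Q = {2,6,7,8,11,14,15,18}
(S ∪ R) ∩ ((Q ∪ R) △ Q) = {2,6,7,8,11,14,15,18}
P ∪ R = {2,5,6,7,8,10,11,13,14,15,16,17,18}
S \ (P ∪ R) = {3,12}
((S ∪ R) ∩ ((Q ∪ R) △ Q)) \ (S \ (P ∪ R)) = {2,6,7,8,11,14,15,18}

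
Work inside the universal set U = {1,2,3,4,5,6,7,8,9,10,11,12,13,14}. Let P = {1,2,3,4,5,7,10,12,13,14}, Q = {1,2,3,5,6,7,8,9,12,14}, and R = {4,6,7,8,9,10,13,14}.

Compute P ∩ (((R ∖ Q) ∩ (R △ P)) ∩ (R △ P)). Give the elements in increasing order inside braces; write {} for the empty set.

{}

R ∖ Q = {4,10,13}
R △ P = {1,2,3,5,6,8,9,12}
(R ∖ Q) ∩ (R △ P) = {}
((R ∖ Q) ∩ (R △ P)) ∩ (R △ P) = {}
P ∩ (((R ∖ Q) ∩ (R △ P)) ∩ (R △ P)) = {}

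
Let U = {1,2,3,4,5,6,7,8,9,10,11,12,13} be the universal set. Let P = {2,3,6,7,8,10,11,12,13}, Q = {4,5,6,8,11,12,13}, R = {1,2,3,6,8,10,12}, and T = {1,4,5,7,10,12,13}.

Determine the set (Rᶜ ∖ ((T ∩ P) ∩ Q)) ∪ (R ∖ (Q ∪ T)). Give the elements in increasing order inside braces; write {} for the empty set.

{2,3,4,5,7,9,11}

Rᶜ = {4,5,7,9,11,13}
T ∩ P = {7,10,12,13}
(T ∩ P) ∩ Q = {12,13}
Rᶜ ∖ ((T ∩ P) ∩ Q) = {4,5,7,9,11}
Q ∪ T = {1,4,5,6,7,8,10,11,12,13}
R ∖ (Q ∪ T) = {2,3}
(Rᶜ ∖ ((T ∩ P) ∩ Q)) ∪ (R ∖ (Q ∪ T)) = {2,3,4,5,7,9,11}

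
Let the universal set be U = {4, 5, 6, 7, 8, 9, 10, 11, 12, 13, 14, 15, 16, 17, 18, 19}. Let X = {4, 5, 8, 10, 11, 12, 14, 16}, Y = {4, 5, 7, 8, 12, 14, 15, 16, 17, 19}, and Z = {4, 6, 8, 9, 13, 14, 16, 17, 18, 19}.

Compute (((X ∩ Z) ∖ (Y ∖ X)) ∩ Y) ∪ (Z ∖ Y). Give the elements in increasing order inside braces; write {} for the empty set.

X ∩ Z = {4, 8, 14, 16}
Y ∖ X = {7, 15, 17, 19}
(X ∩ Z) ∖ (Y ∖ X) = {4, 8, 14, 16}
((X ∩ Z) ∖ (Y ∖ X)) ∩ Y = {4, 8, 14, 16}
Z ∖ Y = {6, 9, 13, 18}
(((X ∩ Z) ∖ (Y ∖ X)) ∩ Y) ∪ (Z ∖ Y) = {4, 6, 8, 9, 13, 14, 16, 18}

{4, 6, 8, 9, 13, 14, 16, 18}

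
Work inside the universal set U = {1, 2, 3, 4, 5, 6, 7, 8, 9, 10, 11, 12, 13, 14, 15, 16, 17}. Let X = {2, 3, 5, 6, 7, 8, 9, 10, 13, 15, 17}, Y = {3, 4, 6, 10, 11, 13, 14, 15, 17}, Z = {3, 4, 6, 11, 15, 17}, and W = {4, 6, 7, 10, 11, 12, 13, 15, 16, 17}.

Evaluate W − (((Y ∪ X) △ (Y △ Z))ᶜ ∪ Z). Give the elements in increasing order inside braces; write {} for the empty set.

{7}

Y ∪ X = {2, 3, 4, 5, 6, 7, 8, 9, 10, 11, 13, 14, 15, 17}
Y △ Z = {10, 13, 14}
(Y ∪ X) △ (Y △ Z) = {2, 3, 4, 5, 6, 7, 8, 9, 11, 15, 17}
((Y ∪ X) △ (Y △ Z))ᶜ = {1, 10, 12, 13, 14, 16}
((Y ∪ X) △ (Y △ Z))ᶜ ∪ Z = {1, 3, 4, 6, 10, 11, 12, 13, 14, 15, 16, 17}
W − (((Y ∪ X) △ (Y △ Z))ᶜ ∪ Z) = {7}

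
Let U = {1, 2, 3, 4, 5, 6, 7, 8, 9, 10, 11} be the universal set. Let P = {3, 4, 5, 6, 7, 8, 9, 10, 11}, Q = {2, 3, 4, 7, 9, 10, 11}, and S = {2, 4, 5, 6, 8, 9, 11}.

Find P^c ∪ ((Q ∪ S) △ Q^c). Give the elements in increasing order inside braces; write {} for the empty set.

P^c = {1, 2}
Q ∪ S = {2, 3, 4, 5, 6, 7, 8, 9, 10, 11}
Q^c = {1, 5, 6, 8}
(Q ∪ S) △ Q^c = {1, 2, 3, 4, 7, 9, 10, 11}
P^c ∪ ((Q ∪ S) △ Q^c) = {1, 2, 3, 4, 7, 9, 10, 11}

{1, 2, 3, 4, 7, 9, 10, 11}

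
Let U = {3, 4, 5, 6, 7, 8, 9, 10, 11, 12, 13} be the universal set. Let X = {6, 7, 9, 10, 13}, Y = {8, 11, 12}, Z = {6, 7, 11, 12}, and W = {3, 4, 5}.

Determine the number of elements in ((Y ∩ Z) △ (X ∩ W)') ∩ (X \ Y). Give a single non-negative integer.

5

Y ∩ Z = {11, 12}
X ∩ W = {}
(X ∩ W)' = {3, 4, 5, 6, 7, 8, 9, 10, 11, 12, 13}
(Y ∩ Z) △ (X ∩ W)' = {3, 4, 5, 6, 7, 8, 9, 10, 13}
X \ Y = {6, 7, 9, 10, 13}
((Y ∩ Z) △ (X ∩ W)') ∩ (X \ Y) = {6, 7, 9, 10, 13}
|((Y ∩ Z) △ (X ∩ W)') ∩ (X \ Y)| = 5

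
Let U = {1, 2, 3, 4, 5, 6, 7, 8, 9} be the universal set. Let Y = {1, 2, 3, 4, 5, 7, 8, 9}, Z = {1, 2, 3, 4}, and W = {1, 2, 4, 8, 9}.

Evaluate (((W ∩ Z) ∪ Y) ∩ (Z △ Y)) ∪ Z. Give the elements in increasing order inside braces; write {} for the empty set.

{1, 2, 3, 4, 5, 7, 8, 9}

W ∩ Z = {1, 2, 4}
(W ∩ Z) ∪ Y = {1, 2, 3, 4, 5, 7, 8, 9}
Z △ Y = {5, 7, 8, 9}
((W ∩ Z) ∪ Y) ∩ (Z △ Y) = {5, 7, 8, 9}
(((W ∩ Z) ∪ Y) ∩ (Z △ Y)) ∪ Z = {1, 2, 3, 4, 5, 7, 8, 9}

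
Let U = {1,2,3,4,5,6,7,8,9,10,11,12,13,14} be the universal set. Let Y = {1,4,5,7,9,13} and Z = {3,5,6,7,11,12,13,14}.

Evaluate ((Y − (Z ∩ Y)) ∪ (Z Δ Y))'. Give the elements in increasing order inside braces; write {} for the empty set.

Z ∩ Y = {5,7,13}
Y − (Z ∩ Y) = {1,4,9}
Z Δ Y = {1,3,4,6,9,11,12,14}
(Y − (Z ∩ Y)) ∪ (Z Δ Y) = {1,3,4,6,9,11,12,14}
((Y − (Z ∩ Y)) ∪ (Z Δ Y))' = {2,5,7,8,10,13}

{2,5,7,8,10,13}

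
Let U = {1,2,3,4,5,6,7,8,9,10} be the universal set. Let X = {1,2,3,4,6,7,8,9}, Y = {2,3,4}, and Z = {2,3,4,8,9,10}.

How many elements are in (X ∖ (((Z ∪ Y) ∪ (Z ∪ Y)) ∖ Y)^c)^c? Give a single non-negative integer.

Z ∪ Y = {2,3,4,8,9,10}
(Z ∪ Y) ∪ (Z ∪ Y) = {2,3,4,8,9,10}
((Z ∪ Y) ∪ (Z ∪ Y)) ∖ Y = {8,9,10}
(((Z ∪ Y) ∪ (Z ∪ Y)) ∖ Y)^c = {1,2,3,4,5,6,7}
X ∖ (((Z ∪ Y) ∪ (Z ∪ Y)) ∖ Y)^c = {8,9}
(X ∖ (((Z ∪ Y) ∪ (Z ∪ Y)) ∖ Y)^c)^c = {1,2,3,4,5,6,7,10}
|(X ∖ (((Z ∪ Y) ∪ (Z ∪ Y)) ∖ Y)^c)^c| = 8

8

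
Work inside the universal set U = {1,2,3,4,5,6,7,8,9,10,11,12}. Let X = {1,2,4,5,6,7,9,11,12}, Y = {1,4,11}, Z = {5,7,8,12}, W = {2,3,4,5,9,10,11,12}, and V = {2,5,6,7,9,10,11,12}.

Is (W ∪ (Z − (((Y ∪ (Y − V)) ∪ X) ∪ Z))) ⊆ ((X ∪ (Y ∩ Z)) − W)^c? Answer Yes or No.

Y − V = {1,4}
Y ∪ (Y − V) = {1,4,11}
(Y ∪ (Y − V)) ∪ X = {1,2,4,5,6,7,9,11,12}
((Y ∪ (Y − V)) ∪ X) ∪ Z = {1,2,4,5,6,7,8,9,11,12}
Z − (((Y ∪ (Y − V)) ∪ X) ∪ Z) = {}
W ∪ (Z − (((Y ∪ (Y − V)) ∪ X) ∪ Z)) = {2,3,4,5,9,10,11,12}
Y ∩ Z = {}
X ∪ (Y ∩ Z) = {1,2,4,5,6,7,9,11,12}
(X ∪ (Y ∩ Z)) − W = {1,6,7}
((X ∪ (Y ∩ Z)) − W)^c = {2,3,4,5,8,9,10,11,12}
Every element of {2,3,4,5,9,10,11,12} is in {2,3,4,5,8,9,10,11,12}, so W ∪ (Z − (((Y ∪ (Y − V)) ∪ X) ∪ Z)) ⊆ ((X ∪ (Y ∩ Z)) − W)^c.

Yes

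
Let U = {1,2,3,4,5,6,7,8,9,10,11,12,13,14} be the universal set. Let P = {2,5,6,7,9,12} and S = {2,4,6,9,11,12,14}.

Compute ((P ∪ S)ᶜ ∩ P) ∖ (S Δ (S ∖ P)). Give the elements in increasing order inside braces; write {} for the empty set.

{}

P ∪ S = {2,4,5,6,7,9,11,12,14}
(P ∪ S)ᶜ = {1,3,8,10,13}
(P ∪ S)ᶜ ∩ P = {}
S ∖ P = {4,11,14}
S Δ (S ∖ P) = {2,6,9,12}
((P ∪ S)ᶜ ∩ P) ∖ (S Δ (S ∖ P)) = {}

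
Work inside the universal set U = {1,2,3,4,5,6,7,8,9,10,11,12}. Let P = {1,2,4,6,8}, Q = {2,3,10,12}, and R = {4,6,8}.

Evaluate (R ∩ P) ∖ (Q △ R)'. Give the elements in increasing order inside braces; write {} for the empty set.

{4,6,8}

R ∩ P = {4,6,8}
Q △ R = {2,3,4,6,8,10,12}
(Q △ R)' = {1,5,7,9,11}
(R ∩ P) ∖ (Q △ R)' = {4,6,8}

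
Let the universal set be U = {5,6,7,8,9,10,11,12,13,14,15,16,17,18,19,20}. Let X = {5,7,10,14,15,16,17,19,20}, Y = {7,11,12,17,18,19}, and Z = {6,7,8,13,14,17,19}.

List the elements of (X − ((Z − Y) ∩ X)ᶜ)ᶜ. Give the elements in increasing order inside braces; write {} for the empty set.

{5,6,7,8,9,10,11,12,13,15,16,17,18,19,20}

Z − Y = {6,8,13,14}
(Z − Y) ∩ X = {14}
((Z − Y) ∩ X)ᶜ = {5,6,7,8,9,10,11,12,13,15,16,17,18,19,20}
X − ((Z − Y) ∩ X)ᶜ = {14}
(X − ((Z − Y) ∩ X)ᶜ)ᶜ = {5,6,7,8,9,10,11,12,13,15,16,17,18,19,20}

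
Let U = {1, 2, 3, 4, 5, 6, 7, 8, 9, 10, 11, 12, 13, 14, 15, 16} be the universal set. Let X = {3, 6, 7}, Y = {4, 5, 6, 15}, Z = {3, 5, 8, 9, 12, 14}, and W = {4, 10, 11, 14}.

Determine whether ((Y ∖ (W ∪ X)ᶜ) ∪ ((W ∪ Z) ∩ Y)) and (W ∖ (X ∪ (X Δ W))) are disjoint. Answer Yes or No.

Yes

W ∪ X = {3, 4, 6, 7, 10, 11, 14}
(W ∪ X)ᶜ = {1, 2, 5, 8, 9, 12, 13, 15, 16}
Y ∖ (W ∪ X)ᶜ = {4, 6}
W ∪ Z = {3, 4, 5, 8, 9, 10, 11, 12, 14}
(W ∪ Z) ∩ Y = {4, 5}
(Y ∖ (W ∪ X)ᶜ) ∪ ((W ∪ Z) ∩ Y) = {4, 5, 6}
X Δ W = {3, 4, 6, 7, 10, 11, 14}
X ∪ (X Δ W) = {3, 4, 6, 7, 10, 11, 14}
W ∖ (X ∪ (X Δ W)) = {}
{4, 5, 6} and {} share no elements.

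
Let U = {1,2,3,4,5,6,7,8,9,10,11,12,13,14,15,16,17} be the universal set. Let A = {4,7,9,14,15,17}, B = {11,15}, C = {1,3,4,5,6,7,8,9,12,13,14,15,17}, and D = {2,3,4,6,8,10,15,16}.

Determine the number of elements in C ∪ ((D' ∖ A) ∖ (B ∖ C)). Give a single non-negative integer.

13

D' = {1,5,7,9,11,12,13,14,17}
D' ∖ A = {1,5,11,12,13}
B ∖ C = {11}
(D' ∖ A) ∖ (B ∖ C) = {1,5,12,13}
C ∪ ((D' ∖ A) ∖ (B ∖ C)) = {1,3,4,5,6,7,8,9,12,13,14,15,17}
|C ∪ ((D' ∖ A) ∖ (B ∖ C))| = 13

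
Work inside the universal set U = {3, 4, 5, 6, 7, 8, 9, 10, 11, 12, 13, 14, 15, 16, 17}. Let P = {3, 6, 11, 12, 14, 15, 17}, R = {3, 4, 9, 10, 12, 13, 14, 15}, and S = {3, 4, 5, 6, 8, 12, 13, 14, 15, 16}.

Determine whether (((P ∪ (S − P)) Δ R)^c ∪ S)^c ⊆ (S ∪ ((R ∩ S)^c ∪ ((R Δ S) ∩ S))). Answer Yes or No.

S − P = {4, 5, 8, 13, 16}
P ∪ (S − P) = {3, 4, 5, 6, 8, 11, 12, 13, 14, 15, 16, 17}
(P ∪ (S − P)) Δ R = {5, 6, 8, 9, 10, 11, 16, 17}
((P ∪ (S − P)) Δ R)^c = {3, 4, 7, 12, 13, 14, 15}
((P ∪ (S − P)) Δ R)^c ∪ S = {3, 4, 5, 6, 7, 8, 12, 13, 14, 15, 16}
(((P ∪ (S − P)) Δ R)^c ∪ S)^c = {9, 10, 11, 17}
R ∩ S = {3, 4, 12, 13, 14, 15}
(R ∩ S)^c = {5, 6, 7, 8, 9, 10, 11, 16, 17}
R Δ S = {5, 6, 8, 9, 10, 16}
(R Δ S) ∩ S = {5, 6, 8, 16}
(R ∩ S)^c ∪ ((R Δ S) ∩ S) = {5, 6, 7, 8, 9, 10, 11, 16, 17}
S ∪ ((R ∩ S)^c ∪ ((R Δ S) ∩ S)) = {3, 4, 5, 6, 7, 8, 9, 10, 11, 12, 13, 14, 15, 16, 17}
Every element of {9, 10, 11, 17} is in {3, 4, 5, 6, 7, 8, 9, 10, 11, 12, 13, 14, 15, 16, 17}, so (((P ∪ (S − P)) Δ R)^c ∪ S)^c ⊆ S ∪ ((R ∩ S)^c ∪ ((R Δ S) ∩ S)).

Yes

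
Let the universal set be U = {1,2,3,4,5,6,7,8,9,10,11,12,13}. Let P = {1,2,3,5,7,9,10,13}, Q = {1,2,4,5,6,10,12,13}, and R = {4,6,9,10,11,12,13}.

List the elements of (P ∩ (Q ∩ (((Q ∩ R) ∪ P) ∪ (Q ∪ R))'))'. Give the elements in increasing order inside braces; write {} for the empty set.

{1,2,3,4,5,6,7,8,9,10,11,12,13}

Q ∩ R = {4,6,10,12,13}
(Q ∩ R) ∪ P = {1,2,3,4,5,6,7,9,10,12,13}
Q ∪ R = {1,2,4,5,6,9,10,11,12,13}
((Q ∩ R) ∪ P) ∪ (Q ∪ R) = {1,2,3,4,5,6,7,9,10,11,12,13}
(((Q ∩ R) ∪ P) ∪ (Q ∪ R))' = {8}
Q ∩ (((Q ∩ R) ∪ P) ∪ (Q ∪ R))' = {}
P ∩ (Q ∩ (((Q ∩ R) ∪ P) ∪ (Q ∪ R))') = {}
(P ∩ (Q ∩ (((Q ∩ R) ∪ P) ∪ (Q ∪ R))'))' = {1,2,3,4,5,6,7,8,9,10,11,12,13}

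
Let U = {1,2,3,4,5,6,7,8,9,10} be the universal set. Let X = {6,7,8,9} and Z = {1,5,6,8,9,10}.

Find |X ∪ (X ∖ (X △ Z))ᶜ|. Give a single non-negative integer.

10

X △ Z = {1,5,7,10}
X ∖ (X △ Z) = {6,8,9}
(X ∖ (X △ Z))ᶜ = {1,2,3,4,5,7,10}
X ∪ (X ∖ (X △ Z))ᶜ = {1,2,3,4,5,6,7,8,9,10}
|X ∪ (X ∖ (X △ Z))ᶜ| = 10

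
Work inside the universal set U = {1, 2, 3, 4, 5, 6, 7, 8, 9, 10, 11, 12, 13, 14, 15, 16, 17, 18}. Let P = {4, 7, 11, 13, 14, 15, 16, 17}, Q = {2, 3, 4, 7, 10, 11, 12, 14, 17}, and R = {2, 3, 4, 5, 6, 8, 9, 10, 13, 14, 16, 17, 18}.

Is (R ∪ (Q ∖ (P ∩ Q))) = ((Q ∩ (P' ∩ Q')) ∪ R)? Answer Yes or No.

P ∩ Q = {4, 7, 11, 14, 17}
Q ∖ (P ∩ Q) = {2, 3, 10, 12}
R ∪ (Q ∖ (P ∩ Q)) = {2, 3, 4, 5, 6, 8, 9, 10, 12, 13, 14, 16, 17, 18}
P' = {1, 2, 3, 5, 6, 8, 9, 10, 12, 18}
Q' = {1, 5, 6, 8, 9, 13, 15, 16, 18}
P' ∩ Q' = {1, 5, 6, 8, 9, 18}
Q ∩ (P' ∩ Q') = {}
(Q ∩ (P' ∩ Q')) ∪ R = {2, 3, 4, 5, 6, 8, 9, 10, 13, 14, 16, 17, 18}
12 ∈ R ∪ (Q ∖ (P ∩ Q)) but 12 ∉ (Q ∩ (P' ∩ Q')) ∪ R, so they differ.

No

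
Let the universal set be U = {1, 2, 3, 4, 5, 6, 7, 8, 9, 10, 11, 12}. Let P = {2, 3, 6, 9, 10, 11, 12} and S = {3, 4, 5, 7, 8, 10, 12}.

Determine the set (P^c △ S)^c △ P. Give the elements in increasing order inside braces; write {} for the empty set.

P^c = {1, 4, 5, 7, 8}
P^c △ S = {1, 3, 10, 12}
(P^c △ S)^c = {2, 4, 5, 6, 7, 8, 9, 11}
(P^c △ S)^c △ P = {3, 4, 5, 7, 8, 10, 12}

{3, 4, 5, 7, 8, 10, 12}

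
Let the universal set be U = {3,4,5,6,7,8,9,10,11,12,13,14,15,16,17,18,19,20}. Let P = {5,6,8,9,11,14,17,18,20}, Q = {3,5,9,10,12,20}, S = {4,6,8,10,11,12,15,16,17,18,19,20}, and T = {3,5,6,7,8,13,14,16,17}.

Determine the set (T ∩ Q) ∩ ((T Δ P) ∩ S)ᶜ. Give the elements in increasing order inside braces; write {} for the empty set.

{3,5}

T ∩ Q = {3,5}
T Δ P = {3,7,9,11,13,16,18,20}
(T Δ P) ∩ S = {11,16,18,20}
((T Δ P) ∩ S)ᶜ = {3,4,5,6,7,8,9,10,12,13,14,15,17,19}
(T ∩ Q) ∩ ((T Δ P) ∩ S)ᶜ = {3,5}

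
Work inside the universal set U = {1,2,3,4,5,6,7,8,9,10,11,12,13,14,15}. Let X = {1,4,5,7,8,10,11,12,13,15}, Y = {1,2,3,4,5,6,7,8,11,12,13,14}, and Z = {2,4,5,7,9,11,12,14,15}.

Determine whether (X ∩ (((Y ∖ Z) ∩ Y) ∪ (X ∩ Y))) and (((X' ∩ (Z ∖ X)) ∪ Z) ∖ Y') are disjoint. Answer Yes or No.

No

Y ∖ Z = {1,3,6,8,13}
(Y ∖ Z) ∩ Y = {1,3,6,8,13}
X ∩ Y = {1,4,5,7,8,11,12,13}
((Y ∖ Z) ∩ Y) ∪ (X ∩ Y) = {1,3,4,5,6,7,8,11,12,13}
X ∩ (((Y ∖ Z) ∩ Y) ∪ (X ∩ Y)) = {1,4,5,7,8,11,12,13}
X' = {2,3,6,9,14}
Z ∖ X = {2,9,14}
X' ∩ (Z ∖ X) = {2,9,14}
(X' ∩ (Z ∖ X)) ∪ Z = {2,4,5,7,9,11,12,14,15}
Y' = {9,10,15}
((X' ∩ (Z ∖ X)) ∪ Z) ∖ Y' = {2,4,5,7,11,12,14}
4 lies in both, so they are not disjoint.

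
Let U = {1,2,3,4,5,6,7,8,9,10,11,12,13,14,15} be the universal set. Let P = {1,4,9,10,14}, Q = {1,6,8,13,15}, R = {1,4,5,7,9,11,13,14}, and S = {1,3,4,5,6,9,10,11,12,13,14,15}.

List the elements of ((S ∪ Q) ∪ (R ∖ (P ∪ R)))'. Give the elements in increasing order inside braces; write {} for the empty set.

{2,7}

S ∪ Q = {1,3,4,5,6,8,9,10,11,12,13,14,15}
P ∪ R = {1,4,5,7,9,10,11,13,14}
R ∖ (P ∪ R) = {}
(S ∪ Q) ∪ (R ∖ (P ∪ R)) = {1,3,4,5,6,8,9,10,11,12,13,14,15}
((S ∪ Q) ∪ (R ∖ (P ∪ R)))' = {2,7}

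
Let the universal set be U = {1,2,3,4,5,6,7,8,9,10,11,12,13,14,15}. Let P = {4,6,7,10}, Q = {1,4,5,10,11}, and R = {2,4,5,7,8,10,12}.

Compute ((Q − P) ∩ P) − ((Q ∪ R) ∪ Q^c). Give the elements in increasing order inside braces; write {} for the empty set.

{}

Q − P = {1,5,11}
(Q − P) ∩ P = {}
Q ∪ R = {1,2,4,5,7,8,10,11,12}
Q^c = {2,3,6,7,8,9,12,13,14,15}
(Q ∪ R) ∪ Q^c = {1,2,3,4,5,6,7,8,9,10,11,12,13,14,15}
((Q − P) ∩ P) − ((Q ∪ R) ∪ Q^c) = {}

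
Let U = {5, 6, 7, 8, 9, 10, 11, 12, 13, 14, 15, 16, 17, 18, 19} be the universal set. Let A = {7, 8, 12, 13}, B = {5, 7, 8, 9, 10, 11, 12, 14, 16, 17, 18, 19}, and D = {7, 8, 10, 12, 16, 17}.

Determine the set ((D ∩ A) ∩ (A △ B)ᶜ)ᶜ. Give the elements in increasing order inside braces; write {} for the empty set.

{5, 6, 9, 10, 11, 13, 14, 15, 16, 17, 18, 19}

D ∩ A = {7, 8, 12}
A △ B = {5, 9, 10, 11, 13, 14, 16, 17, 18, 19}
(A △ B)ᶜ = {6, 7, 8, 12, 15}
(D ∩ A) ∩ (A △ B)ᶜ = {7, 8, 12}
((D ∩ A) ∩ (A △ B)ᶜ)ᶜ = {5, 6, 9, 10, 11, 13, 14, 15, 16, 17, 18, 19}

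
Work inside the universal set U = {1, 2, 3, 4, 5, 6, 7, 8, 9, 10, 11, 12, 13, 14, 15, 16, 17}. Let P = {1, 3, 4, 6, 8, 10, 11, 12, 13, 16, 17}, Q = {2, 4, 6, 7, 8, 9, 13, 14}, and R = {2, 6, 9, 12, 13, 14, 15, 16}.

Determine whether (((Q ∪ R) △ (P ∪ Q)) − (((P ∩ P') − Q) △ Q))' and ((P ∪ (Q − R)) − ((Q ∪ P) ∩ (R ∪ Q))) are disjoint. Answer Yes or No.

Q ∪ R = {2, 4, 6, 7, 8, 9, 12, 13, 14, 15, 16}
P ∪ Q = {1, 2, 3, 4, 6, 7, 8, 9, 10, 11, 12, 13, 14, 16, 17}
(Q ∪ R) △ (P ∪ Q) = {1, 3, 10, 11, 15, 17}
P' = {2, 5, 7, 9, 14, 15}
P ∩ P' = {}
(P ∩ P') − Q = {}
((P ∩ P') − Q) △ Q = {2, 4, 6, 7, 8, 9, 13, 14}
((Q ∪ R) △ (P ∪ Q)) − (((P ∩ P') − Q) △ Q) = {1, 3, 10, 11, 15, 17}
(((Q ∪ R) △ (P ∪ Q)) − (((P ∩ P') − Q) △ Q))' = {2, 4, 5, 6, 7, 8, 9, 12, 13, 14, 16}
Q − R = {4, 7, 8}
P ∪ (Q − R) = {1, 3, 4, 6, 7, 8, 10, 11, 12, 13, 16, 17}
Q ∪ P = {1, 2, 3, 4, 6, 7, 8, 9, 10, 11, 12, 13, 14, 16, 17}
R ∪ Q = {2, 4, 6, 7, 8, 9, 12, 13, 14, 15, 16}
(Q ∪ P) ∩ (R ∪ Q) = {2, 4, 6, 7, 8, 9, 12, 13, 14, 16}
(P ∪ (Q − R)) − ((Q ∪ P) ∩ (R ∪ Q)) = {1, 3, 10, 11, 17}
{2, 4, 5, 6, 7, 8, 9, 12, 13, 14, 16} and {1, 3, 10, 11, 17} share no elements.

Yes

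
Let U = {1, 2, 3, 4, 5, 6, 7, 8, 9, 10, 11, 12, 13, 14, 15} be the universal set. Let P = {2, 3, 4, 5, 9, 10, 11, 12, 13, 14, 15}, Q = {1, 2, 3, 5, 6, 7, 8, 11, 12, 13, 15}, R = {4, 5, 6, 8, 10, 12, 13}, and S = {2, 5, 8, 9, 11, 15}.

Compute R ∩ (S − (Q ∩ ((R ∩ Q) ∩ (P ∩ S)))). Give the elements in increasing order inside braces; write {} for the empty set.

{8}

R ∩ Q = {5, 6, 8, 12, 13}
P ∩ S = {2, 5, 9, 11, 15}
(R ∩ Q) ∩ (P ∩ S) = {5}
Q ∩ ((R ∩ Q) ∩ (P ∩ S)) = {5}
S − (Q ∩ ((R ∩ Q) ∩ (P ∩ S))) = {2, 8, 9, 11, 15}
R ∩ (S − (Q ∩ ((R ∩ Q) ∩ (P ∩ S)))) = {8}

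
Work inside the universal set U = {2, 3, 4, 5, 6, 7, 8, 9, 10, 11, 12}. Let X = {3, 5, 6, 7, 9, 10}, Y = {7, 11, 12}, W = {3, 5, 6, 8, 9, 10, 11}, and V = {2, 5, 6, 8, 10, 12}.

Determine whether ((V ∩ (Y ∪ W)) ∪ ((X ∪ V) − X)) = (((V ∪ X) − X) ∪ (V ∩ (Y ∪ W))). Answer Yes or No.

Yes

Y ∪ W = {3, 5, 6, 7, 8, 9, 10, 11, 12}
V ∩ (Y ∪ W) = {5, 6, 8, 10, 12}
X ∪ V = {2, 3, 5, 6, 7, 8, 9, 10, 12}
(X ∪ V) − X = {2, 8, 12}
(V ∩ (Y ∪ W)) ∪ ((X ∪ V) − X) = {2, 5, 6, 8, 10, 12}
V ∪ X = {2, 3, 5, 6, 7, 8, 9, 10, 12}
(V ∪ X) − X = {2, 8, 12}
((V ∪ X) − X) ∪ (V ∩ (Y ∪ W)) = {2, 5, 6, 8, 10, 12}
Both equal {2, 5, 6, 8, 10, 12}, so (V ∩ (Y ∪ W)) ∪ ((X ∪ V) − X) = ((V ∪ X) − X) ∪ (V ∩ (Y ∪ W)).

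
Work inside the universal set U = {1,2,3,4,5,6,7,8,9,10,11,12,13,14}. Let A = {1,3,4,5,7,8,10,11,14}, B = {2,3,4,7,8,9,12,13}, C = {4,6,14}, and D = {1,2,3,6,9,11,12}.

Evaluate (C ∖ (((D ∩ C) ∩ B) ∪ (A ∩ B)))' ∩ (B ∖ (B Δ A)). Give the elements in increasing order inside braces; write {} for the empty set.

D ∩ C = {6}
(D ∩ C) ∩ B = {}
A ∩ B = {3,4,7,8}
((D ∩ C) ∩ B) ∪ (A ∩ B) = {3,4,7,8}
C ∖ (((D ∩ C) ∩ B) ∪ (A ∩ B)) = {6,14}
(C ∖ (((D ∩ C) ∩ B) ∪ (A ∩ B)))' = {1,2,3,4,5,7,8,9,10,11,12,13}
B Δ A = {1,2,5,9,10,11,12,13,14}
B ∖ (B Δ A) = {3,4,7,8}
(C ∖ (((D ∩ C) ∩ B) ∪ (A ∩ B)))' ∩ (B ∖ (B Δ A)) = {3,4,7,8}

{3,4,7,8}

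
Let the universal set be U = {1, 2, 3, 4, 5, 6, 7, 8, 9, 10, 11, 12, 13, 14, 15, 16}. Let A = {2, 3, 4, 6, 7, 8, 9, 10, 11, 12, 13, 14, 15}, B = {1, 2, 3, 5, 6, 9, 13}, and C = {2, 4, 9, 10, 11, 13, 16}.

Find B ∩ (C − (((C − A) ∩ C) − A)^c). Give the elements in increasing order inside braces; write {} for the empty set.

{}

C − A = {16}
(C − A) ∩ C = {16}
((C − A) ∩ C) − A = {16}
(((C − A) ∩ C) − A)^c = {1, 2, 3, 4, 5, 6, 7, 8, 9, 10, 11, 12, 13, 14, 15}
C − (((C − A) ∩ C) − A)^c = {16}
B ∩ (C − (((C − A) ∩ C) − A)^c) = {}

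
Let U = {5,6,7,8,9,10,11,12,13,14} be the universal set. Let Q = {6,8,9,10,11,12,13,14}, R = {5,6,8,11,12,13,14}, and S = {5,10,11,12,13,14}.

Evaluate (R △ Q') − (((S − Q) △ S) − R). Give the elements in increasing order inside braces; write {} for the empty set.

{6,7,8,11,12,13,14}

Q' = {5,7}
R △ Q' = {6,7,8,11,12,13,14}
S − Q = {5}
(S − Q) △ S = {10,11,12,13,14}
((S − Q) △ S) − R = {10}
(R △ Q') − (((S − Q) △ S) − R) = {6,7,8,11,12,13,14}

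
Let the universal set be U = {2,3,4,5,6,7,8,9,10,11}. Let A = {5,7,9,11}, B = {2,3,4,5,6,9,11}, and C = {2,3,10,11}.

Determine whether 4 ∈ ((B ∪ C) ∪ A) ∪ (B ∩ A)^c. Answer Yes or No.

Yes

4 ∈ B and 4 ∉ C, so 4 ∈ B ∪ C
4 ∈ (B ∪ C) and 4 ∉ A, so 4 ∈ (B ∪ C) ∪ A
4 ∈ B and 4 ∉ A, so 4 ∉ B ∩ A
4 ∈ (B ∩ A)^c since 4 ∉ (B ∩ A)
4 ∈ ((B ∪ C) ∪ A) and 4 ∈ (B ∩ A)^c, so 4 ∈ ((B ∪ C) ∪ A) ∪ (B ∩ A)^c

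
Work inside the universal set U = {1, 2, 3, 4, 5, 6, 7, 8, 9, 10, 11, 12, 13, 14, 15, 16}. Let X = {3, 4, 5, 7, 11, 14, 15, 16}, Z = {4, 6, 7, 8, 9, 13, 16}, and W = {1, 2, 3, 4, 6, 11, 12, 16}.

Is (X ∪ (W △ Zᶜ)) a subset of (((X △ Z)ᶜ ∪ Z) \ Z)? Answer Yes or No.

Zᶜ = {1, 2, 3, 5, 10, 11, 12, 14, 15}
W △ Zᶜ = {4, 5, 6, 10, 14, 15, 16}
X ∪ (W △ Zᶜ) = {3, 4, 5, 6, 7, 10, 11, 14, 15, 16}
X △ Z = {3, 5, 6, 8, 9, 11, 13, 14, 15}
(X △ Z)ᶜ = {1, 2, 4, 7, 10, 12, 16}
(X △ Z)ᶜ ∪ Z = {1, 2, 4, 6, 7, 8, 9, 10, 12, 13, 16}
((X △ Z)ᶜ ∪ Z) \ Z = {1, 2, 10, 12}
3 ∈ X ∪ (W △ Zᶜ) but 3 ∉ ((X △ Z)ᶜ ∪ Z) \ Z, so the inclusion fails.

No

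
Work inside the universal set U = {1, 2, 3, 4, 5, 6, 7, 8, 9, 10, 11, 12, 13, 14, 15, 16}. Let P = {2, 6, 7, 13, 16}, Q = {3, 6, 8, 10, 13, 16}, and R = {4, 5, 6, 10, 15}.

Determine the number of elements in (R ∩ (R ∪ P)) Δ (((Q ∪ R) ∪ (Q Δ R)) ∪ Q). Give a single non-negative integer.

R ∪ P = {2, 4, 5, 6, 7, 10, 13, 15, 16}
R ∩ (R ∪ P) = {4, 5, 6, 10, 15}
Q ∪ R = {3, 4, 5, 6, 8, 10, 13, 15, 16}
Q Δ R = {3, 4, 5, 8, 13, 15, 16}
(Q ∪ R) ∪ (Q Δ R) = {3, 4, 5, 6, 8, 10, 13, 15, 16}
((Q ∪ R) ∪ (Q Δ R)) ∪ Q = {3, 4, 5, 6, 8, 10, 13, 15, 16}
(R ∩ (R ∪ P)) Δ (((Q ∪ R) ∪ (Q Δ R)) ∪ Q) = {3, 8, 13, 16}
|(R ∩ (R ∪ P)) Δ (((Q ∪ R) ∪ (Q Δ R)) ∪ Q)| = 4

4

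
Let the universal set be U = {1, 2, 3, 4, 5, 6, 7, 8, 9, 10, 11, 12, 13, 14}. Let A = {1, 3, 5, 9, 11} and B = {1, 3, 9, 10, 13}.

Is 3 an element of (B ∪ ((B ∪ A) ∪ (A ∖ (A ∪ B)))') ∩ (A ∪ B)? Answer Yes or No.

Yes

3 ∈ B and 3 ∈ A, so 3 ∈ B ∪ A
3 ∈ A and 3 ∈ B, so 3 ∈ A ∪ B
3 ∈ A and 3 ∈ (A ∪ B), so 3 ∉ A ∖ (A ∪ B)
3 ∈ (B ∪ A) and 3 ∉ (A ∖ (A ∪ B)), so 3 ∈ (B ∪ A) ∪ (A ∖ (A ∪ B))
3 ∉ ((B ∪ A) ∪ (A ∖ (A ∪ B)))' since 3 ∈ ((B ∪ A) ∪ (A ∖ (A ∪ B)))
3 ∈ B and 3 ∉ ((B ∪ A) ∪ (A ∖ (A ∪ B)))', so 3 ∈ B ∪ ((B ∪ A) ∪ (A ∖ (A ∪ B)))'
3 ∈ A and 3 ∈ B, so 3 ∈ A ∪ B
3 ∈ (B ∪ ((B ∪ A) ∪ (A ∖ (A ∪ B)))') and 3 ∈ (A ∪ B), so 3 ∈ (B ∪ ((B ∪ A) ∪ (A ∖ (A ∪ B)))') ∩ (A ∪ B)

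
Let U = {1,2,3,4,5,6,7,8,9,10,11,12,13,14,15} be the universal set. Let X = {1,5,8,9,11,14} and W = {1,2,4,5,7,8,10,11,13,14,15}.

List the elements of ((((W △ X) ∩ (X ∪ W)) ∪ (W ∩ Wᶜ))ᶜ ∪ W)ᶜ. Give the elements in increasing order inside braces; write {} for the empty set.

{9}

W △ X = {2,4,7,9,10,13,15}
X ∪ W = {1,2,4,5,7,8,9,10,11,13,14,15}
(W △ X) ∩ (X ∪ W) = {2,4,7,9,10,13,15}
Wᶜ = {3,6,9,12}
W ∩ Wᶜ = {}
((W △ X) ∩ (X ∪ W)) ∪ (W ∩ Wᶜ) = {2,4,7,9,10,13,15}
(((W △ X) ∩ (X ∪ W)) ∪ (W ∩ Wᶜ))ᶜ = {1,3,5,6,8,11,12,14}
(((W △ X) ∩ (X ∪ W)) ∪ (W ∩ Wᶜ))ᶜ ∪ W = {1,2,3,4,5,6,7,8,10,11,12,13,14,15}
((((W △ X) ∩ (X ∪ W)) ∪ (W ∩ Wᶜ))ᶜ ∪ W)ᶜ = {9}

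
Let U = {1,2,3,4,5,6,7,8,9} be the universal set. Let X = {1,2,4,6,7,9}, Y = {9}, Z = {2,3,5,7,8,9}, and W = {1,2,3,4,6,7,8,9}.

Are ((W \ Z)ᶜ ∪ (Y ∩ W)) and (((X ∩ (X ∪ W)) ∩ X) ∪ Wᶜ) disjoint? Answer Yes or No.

W \ Z = {1,4,6}
(W \ Z)ᶜ = {2,3,5,7,8,9}
Y ∩ W = {9}
(W \ Z)ᶜ ∪ (Y ∩ W) = {2,3,5,7,8,9}
X ∪ W = {1,2,3,4,6,7,8,9}
X ∩ (X ∪ W) = {1,2,4,6,7,9}
(X ∩ (X ∪ W)) ∩ X = {1,2,4,6,7,9}
Wᶜ = {5}
((X ∩ (X ∪ W)) ∩ X) ∪ Wᶜ = {1,2,4,5,6,7,9}
2 lies in both, so they are not disjoint.

No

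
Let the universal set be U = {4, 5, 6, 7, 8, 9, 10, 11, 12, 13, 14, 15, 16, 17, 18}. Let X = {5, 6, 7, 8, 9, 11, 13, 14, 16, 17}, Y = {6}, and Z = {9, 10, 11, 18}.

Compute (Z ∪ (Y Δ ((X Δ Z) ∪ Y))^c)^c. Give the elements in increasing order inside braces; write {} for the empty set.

X Δ Z = {5, 6, 7, 8, 10, 13, 14, 16, 17, 18}
(X Δ Z) ∪ Y = {5, 6, 7, 8, 10, 13, 14, 16, 17, 18}
Y Δ ((X Δ Z) ∪ Y) = {5, 7, 8, 10, 13, 14, 16, 17, 18}
(Y Δ ((X Δ Z) ∪ Y))^c = {4, 6, 9, 11, 12, 15}
Z ∪ (Y Δ ((X Δ Z) ∪ Y))^c = {4, 6, 9, 10, 11, 12, 15, 18}
(Z ∪ (Y Δ ((X Δ Z) ∪ Y))^c)^c = {5, 7, 8, 13, 14, 16, 17}

{5, 7, 8, 13, 14, 16, 17}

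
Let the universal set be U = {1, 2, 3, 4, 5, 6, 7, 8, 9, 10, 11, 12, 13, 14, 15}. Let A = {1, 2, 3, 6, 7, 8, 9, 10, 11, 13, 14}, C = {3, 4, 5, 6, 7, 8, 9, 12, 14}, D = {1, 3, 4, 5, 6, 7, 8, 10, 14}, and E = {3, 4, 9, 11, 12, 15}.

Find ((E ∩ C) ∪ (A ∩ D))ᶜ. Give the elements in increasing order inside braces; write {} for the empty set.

{2, 5, 11, 13, 15}

E ∩ C = {3, 4, 9, 12}
A ∩ D = {1, 3, 6, 7, 8, 10, 14}
(E ∩ C) ∪ (A ∩ D) = {1, 3, 4, 6, 7, 8, 9, 10, 12, 14}
((E ∩ C) ∪ (A ∩ D))ᶜ = {2, 5, 11, 13, 15}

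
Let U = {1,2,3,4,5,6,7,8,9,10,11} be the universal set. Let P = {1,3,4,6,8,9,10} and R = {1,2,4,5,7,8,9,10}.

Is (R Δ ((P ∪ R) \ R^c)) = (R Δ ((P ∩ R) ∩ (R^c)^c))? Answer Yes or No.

P ∪ R = {1,2,3,4,5,6,7,8,9,10}
R^c = {3,6,11}
(P ∪ R) \ R^c = {1,2,4,5,7,8,9,10}
R Δ ((P ∪ R) \ R^c) = {}
P ∩ R = {1,4,8,9,10}
(R^c)^c = {1,2,4,5,7,8,9,10}
(P ∩ R) ∩ (R^c)^c = {1,4,8,9,10}
R Δ ((P ∩ R) ∩ (R^c)^c) = {2,5,7}
2 ∈ R Δ ((P ∩ R) ∩ (R^c)^c) but 2 ∉ R Δ ((P ∪ R) \ R^c), so they differ.

No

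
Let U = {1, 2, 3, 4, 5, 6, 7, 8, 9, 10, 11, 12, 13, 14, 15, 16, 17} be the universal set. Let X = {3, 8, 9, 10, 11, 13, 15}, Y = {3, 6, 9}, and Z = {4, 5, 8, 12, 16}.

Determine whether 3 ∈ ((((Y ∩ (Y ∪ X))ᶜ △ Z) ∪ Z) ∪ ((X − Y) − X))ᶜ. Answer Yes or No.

3 ∈ Y and 3 ∈ X, so 3 ∈ Y ∪ X
3 ∈ Y and 3 ∈ (Y ∪ X), so 3 ∈ Y ∩ (Y ∪ X)
3 ∉ (Y ∩ (Y ∪ X))ᶜ since 3 ∈ (Y ∩ (Y ∪ X))
3 ∉ (Y ∩ (Y ∪ X))ᶜ and 3 ∉ Z, so 3 ∉ (Y ∩ (Y ∪ X))ᶜ △ Z
3 ∉ ((Y ∩ (Y ∪ X))ᶜ △ Z) and 3 ∉ Z, so 3 ∉ ((Y ∩ (Y ∪ X))ᶜ △ Z) ∪ Z
3 ∈ X and 3 ∈ Y, so 3 ∉ X − Y
3 ∉ (X − Y) and 3 ∈ X, so 3 ∉ (X − Y) − X
3 ∉ (((Y ∩ (Y ∪ X))ᶜ △ Z) ∪ Z) and 3 ∉ ((X − Y) − X), so 3 ∉ (((Y ∩ (Y ∪ X))ᶜ △ Z) ∪ Z) ∪ ((X − Y) − X)
3 ∈ ((((Y ∩ (Y ∪ X))ᶜ △ Z) ∪ Z) ∪ ((X − Y) − X))ᶜ since 3 ∉ ((((Y ∩ (Y ∪ X))ᶜ △ Z) ∪ Z) ∪ ((X − Y) − X))

Yes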